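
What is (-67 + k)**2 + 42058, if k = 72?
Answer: 42083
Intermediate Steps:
(-67 + k)**2 + 42058 = (-67 + 72)**2 + 42058 = 5**2 + 42058 = 25 + 42058 = 42083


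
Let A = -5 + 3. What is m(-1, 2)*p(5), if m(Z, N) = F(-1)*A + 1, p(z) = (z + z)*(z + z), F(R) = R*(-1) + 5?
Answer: -1100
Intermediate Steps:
F(R) = 5 - R (F(R) = -R + 5 = 5 - R)
A = -2
p(z) = 4*z**2 (p(z) = (2*z)*(2*z) = 4*z**2)
m(Z, N) = -11 (m(Z, N) = (5 - 1*(-1))*(-2) + 1 = (5 + 1)*(-2) + 1 = 6*(-2) + 1 = -12 + 1 = -11)
m(-1, 2)*p(5) = -44*5**2 = -44*25 = -11*100 = -1100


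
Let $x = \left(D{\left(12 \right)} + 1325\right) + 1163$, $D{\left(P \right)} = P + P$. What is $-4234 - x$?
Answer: $-6746$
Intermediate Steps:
$D{\left(P \right)} = 2 P$
$x = 2512$ ($x = \left(2 \cdot 12 + 1325\right) + 1163 = \left(24 + 1325\right) + 1163 = 1349 + 1163 = 2512$)
$-4234 - x = -4234 - 2512 = -6746$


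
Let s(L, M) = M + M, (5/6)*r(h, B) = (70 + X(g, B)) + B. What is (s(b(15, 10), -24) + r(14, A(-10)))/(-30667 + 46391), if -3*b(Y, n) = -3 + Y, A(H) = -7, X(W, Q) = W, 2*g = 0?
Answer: 69/39310 ≈ 0.0017553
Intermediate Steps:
g = 0 (g = (1/2)*0 = 0)
b(Y, n) = 1 - Y/3 (b(Y, n) = -(-3 + Y)/3 = 1 - Y/3)
r(h, B) = 84 + 6*B/5 (r(h, B) = 6*((70 + 0) + B)/5 = 6*(70 + B)/5 = 84 + 6*B/5)
s(L, M) = 2*M
(s(b(15, 10), -24) + r(14, A(-10)))/(-30667 + 46391) = (2*(-24) + (84 + (6/5)*(-7)))/(-30667 + 46391) = (-48 + (84 - 42/5))/15724 = (-48 + 378/5)*(1/15724) = (138/5)*(1/15724) = 69/39310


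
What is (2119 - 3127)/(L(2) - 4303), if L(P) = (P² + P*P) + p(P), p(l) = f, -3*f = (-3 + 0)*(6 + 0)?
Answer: 1008/4289 ≈ 0.23502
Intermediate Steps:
f = 6 (f = -(-3 + 0)*(6 + 0)/3 = -(-1)*6 = -⅓*(-18) = 6)
p(l) = 6
L(P) = 6 + 2*P² (L(P) = (P² + P*P) + 6 = (P² + P²) + 6 = 2*P² + 6 = 6 + 2*P²)
(2119 - 3127)/(L(2) - 4303) = (2119 - 3127)/((6 + 2*2²) - 4303) = -1008/((6 + 2*4) - 4303) = -1008/((6 + 8) - 4303) = -1008/(14 - 4303) = -1008/(-4289) = -1008*(-1/4289) = 1008/4289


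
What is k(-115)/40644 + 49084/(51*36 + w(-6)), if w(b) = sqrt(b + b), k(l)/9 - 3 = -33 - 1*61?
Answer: 33888928913/1268585044 - 24542*I*sqrt(3)/842727 ≈ 26.714 - 0.050441*I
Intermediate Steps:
k(l) = -819 (k(l) = 27 + 9*(-33 - 1*61) = 27 + 9*(-33 - 61) = 27 + 9*(-94) = 27 - 846 = -819)
w(b) = sqrt(2)*sqrt(b) (w(b) = sqrt(2*b) = sqrt(2)*sqrt(b))
k(-115)/40644 + 49084/(51*36 + w(-6)) = -819/40644 + 49084/(51*36 + sqrt(2)*sqrt(-6)) = -819*1/40644 + 49084/(1836 + sqrt(2)*(I*sqrt(6))) = -91/4516 + 49084/(1836 + 2*I*sqrt(3))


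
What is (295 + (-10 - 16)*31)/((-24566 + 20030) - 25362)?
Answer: 511/29898 ≈ 0.017091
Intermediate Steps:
(295 + (-10 - 16)*31)/((-24566 + 20030) - 25362) = (295 - 26*31)/(-4536 - 25362) = (295 - 806)/(-29898) = -511*(-1/29898) = 511/29898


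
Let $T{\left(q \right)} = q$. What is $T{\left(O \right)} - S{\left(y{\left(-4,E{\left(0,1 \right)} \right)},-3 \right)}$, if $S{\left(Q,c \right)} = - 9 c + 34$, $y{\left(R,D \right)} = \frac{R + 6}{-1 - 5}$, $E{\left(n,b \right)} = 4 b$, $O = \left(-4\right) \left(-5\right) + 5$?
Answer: $-36$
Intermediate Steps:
$O = 25$ ($O = 20 + 5 = 25$)
$y{\left(R,D \right)} = -1 - \frac{R}{6}$ ($y{\left(R,D \right)} = \frac{6 + R}{-6} = \left(6 + R\right) \left(- \frac{1}{6}\right) = -1 - \frac{R}{6}$)
$S{\left(Q,c \right)} = 34 - 9 c$
$T{\left(O \right)} - S{\left(y{\left(-4,E{\left(0,1 \right)} \right)},-3 \right)} = 25 - \left(34 - -27\right) = 25 - \left(34 + 27\right) = 25 - 61 = -36$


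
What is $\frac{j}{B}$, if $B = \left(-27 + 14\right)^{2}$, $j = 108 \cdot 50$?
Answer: $\frac{5400}{169} \approx 31.953$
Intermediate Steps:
$j = 5400$
$B = 169$ ($B = \left(-13\right)^{2} = 169$)
$\frac{j}{B} = \frac{5400}{169}$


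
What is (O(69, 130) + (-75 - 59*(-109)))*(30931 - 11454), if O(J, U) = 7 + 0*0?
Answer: 123932151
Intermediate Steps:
O(J, U) = 7 (O(J, U) = 7 + 0 = 7)
(O(69, 130) + (-75 - 59*(-109)))*(30931 - 11454) = (7 + (-75 - 59*(-109)))*(30931 - 11454) = (7 + (-75 + 6431))*19477 = (7 + 6356)*19477 = 6363*19477 = 123932151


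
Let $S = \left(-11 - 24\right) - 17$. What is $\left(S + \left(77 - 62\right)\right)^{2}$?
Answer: $1369$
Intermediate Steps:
$S = -52$ ($S = -35 - 17 = -52$)
$\left(S + \left(77 - 62\right)\right)^{2} = \left(-52 + \left(77 - 62\right)\right)^{2} = \left(-52 + 15\right)^{2} = \left(-37\right)^{2} = 1369$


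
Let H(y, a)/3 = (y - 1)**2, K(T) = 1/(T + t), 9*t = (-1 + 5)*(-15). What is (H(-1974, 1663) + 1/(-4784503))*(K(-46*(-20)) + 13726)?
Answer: 526413340281567248783/3277384555 ≈ 1.6062e+11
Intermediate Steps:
t = -20/3 (t = ((-1 + 5)*(-15))/9 = (4*(-15))/9 = (1/9)*(-60) = -20/3 ≈ -6.6667)
K(T) = 1/(-20/3 + T) (K(T) = 1/(T - 20/3) = 1/(-20/3 + T))
H(y, a) = 3*(-1 + y)**2 (H(y, a) = 3*(y - 1)**2 = 3*(-1 + y)**2)
(H(-1974, 1663) + 1/(-4784503))*(K(-46*(-20)) + 13726) = (3*(-1 - 1974)**2 + 1/(-4784503))*(3/(-20 + 3*(-46*(-20))) + 13726) = (3*(-1975)**2 - 1/4784503)*(3/(-20 + 3*920) + 13726) = (3*3900625 - 1/4784503)*(3/(-20 + 2760) + 13726) = (11701875 - 1/4784503)*(3/2740 + 13726) = 55987656043124*(3*(1/2740) + 13726)/4784503 = 55987656043124*(3/2740 + 13726)/4784503 = (55987656043124/4784503)*(37609243/2740) = 526413340281567248783/3277384555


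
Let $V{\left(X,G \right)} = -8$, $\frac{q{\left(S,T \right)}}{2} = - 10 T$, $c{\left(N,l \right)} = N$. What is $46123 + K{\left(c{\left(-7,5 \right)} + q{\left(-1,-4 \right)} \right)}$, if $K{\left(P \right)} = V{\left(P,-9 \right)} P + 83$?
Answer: $45622$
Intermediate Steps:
$q{\left(S,T \right)} = - 20 T$ ($q{\left(S,T \right)} = 2 \left(- 10 T\right) = - 20 T$)
$K{\left(P \right)} = 83 - 8 P$ ($K{\left(P \right)} = - 8 P + 83 = 83 - 8 P$)
$46123 + K{\left(c{\left(-7,5 \right)} + q{\left(-1,-4 \right)} \right)} = 46123 + \left(83 - 8 \left(-7 - -80\right)\right) = 46123 + \left(83 - 8 \left(-7 + 80\right)\right) = 46123 + \left(83 - 584\right) = 46123 - 501 = 45622$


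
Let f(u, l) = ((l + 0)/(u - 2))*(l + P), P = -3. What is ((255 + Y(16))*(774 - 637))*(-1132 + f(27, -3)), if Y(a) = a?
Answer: -1050025814/25 ≈ -4.2001e+7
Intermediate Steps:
f(u, l) = l*(-3 + l)/(-2 + u) (f(u, l) = ((l + 0)/(u - 2))*(l - 3) = (l/(-2 + u))*(-3 + l) = l*(-3 + l)/(-2 + u))
((255 + Y(16))*(774 - 637))*(-1132 + f(27, -3)) = ((255 + 16)*(774 - 637))*(-1132 - 3*(-3 - 3)/(-2 + 27)) = (271*137)*(-1132 - 3*(-6)/25) = 37127*(-1132 - 3*1/25*(-6)) = 37127*(-1132 + 18/25) = 37127*(-28282/25) = -1050025814/25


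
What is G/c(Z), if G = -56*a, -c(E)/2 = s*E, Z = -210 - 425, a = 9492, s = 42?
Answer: -6328/635 ≈ -9.9653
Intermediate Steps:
Z = -635
c(E) = -84*E
G = -531552 (G = -56*9492 = -531552)
G/c(Z) = -531552/((-84*(-635))) = -531552/53340 = -531552*1/53340 = -6328/635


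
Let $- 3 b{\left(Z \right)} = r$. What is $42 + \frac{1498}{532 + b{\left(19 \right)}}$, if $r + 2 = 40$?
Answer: $\frac{34965}{779} \approx 44.884$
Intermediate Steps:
$r = 38$ ($r = -2 + 40 = 38$)
$b{\left(Z \right)} = - \frac{38}{3}$ ($b{\left(Z \right)} = \left(- \frac{1}{3}\right) 38 = - \frac{38}{3}$)
$42 + \frac{1498}{532 + b{\left(19 \right)}} = 42 + \frac{1498}{532 - \frac{38}{3}} = 42 + \frac{1498}{\frac{1558}{3}} = 42 + 1498 \cdot \frac{3}{1558} = 42 + \frac{2247}{779} = \frac{34965}{779}$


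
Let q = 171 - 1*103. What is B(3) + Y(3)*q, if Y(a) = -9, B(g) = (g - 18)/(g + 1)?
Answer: -2463/4 ≈ -615.75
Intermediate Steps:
q = 68 (q = 171 - 103 = 68)
B(g) = (-18 + g)/(1 + g)
B(3) + Y(3)*q = (-18 + 3)/(1 + 3) - 9*68 = -15/4 - 612 = -2463/4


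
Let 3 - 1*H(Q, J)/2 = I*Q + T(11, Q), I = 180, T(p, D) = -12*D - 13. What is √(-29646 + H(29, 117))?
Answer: I*√39358 ≈ 198.39*I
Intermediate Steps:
T(p, D) = -13 - 12*D
H(Q, J) = 32 - 336*Q (H(Q, J) = 6 - 2*(180*Q + (-13 - 12*Q)) = 6 - 2*(-13 + 168*Q) = 6 + (26 - 336*Q) = 32 - 336*Q)
√(-29646 + H(29, 117)) = √(-29646 + (32 - 336*29)) = √(-29646 + (32 - 9744)) = √(-29646 - 9712) = √(-39358) = I*√39358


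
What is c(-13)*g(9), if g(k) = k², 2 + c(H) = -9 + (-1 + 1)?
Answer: -891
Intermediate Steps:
c(H) = -11 (c(H) = -2 + (-9 + (-1 + 1)) = -2 + (-9 + 0) = -2 - 9 = -11)
c(-13)*g(9) = -11*9² = -11*81 = -891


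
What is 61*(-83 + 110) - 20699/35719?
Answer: 58808494/35719 ≈ 1646.4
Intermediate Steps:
61*(-83 + 110) - 20699/35719 = 61*27 - 20699*1/35719 = 1647 - 20699/35719 = 58808494/35719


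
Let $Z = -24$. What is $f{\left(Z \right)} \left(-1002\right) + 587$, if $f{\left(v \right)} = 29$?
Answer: $-28471$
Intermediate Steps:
$f{\left(Z \right)} \left(-1002\right) + 587 = 29 \left(-1002\right) + 587 = -29058 + 587 = -28471$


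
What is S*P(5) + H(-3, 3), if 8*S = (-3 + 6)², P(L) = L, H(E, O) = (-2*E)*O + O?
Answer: 213/8 ≈ 26.625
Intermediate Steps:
H(E, O) = O - 2*E*O (H(E, O) = -2*E*O + O = O - 2*E*O)
S = 9/8 (S = (-3 + 6)²/8 = (⅛)*3² = (⅛)*9 = 9/8 ≈ 1.1250)
S*P(5) + H(-3, 3) = (9/8)*5 + 3*(1 - 2*(-3)) = 45/8 + 3*(1 + 6) = 45/8 + 3*7 = 45/8 + 21 = 213/8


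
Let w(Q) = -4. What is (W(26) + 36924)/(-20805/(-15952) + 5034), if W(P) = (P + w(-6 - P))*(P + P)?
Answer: 1978048/261639 ≈ 7.5602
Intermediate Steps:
W(P) = 2*P*(-4 + P) (W(P) = (P - 4)*(P + P) = (-4 + P)*(2*P) = 2*P*(-4 + P))
(W(26) + 36924)/(-20805/(-15952) + 5034) = (2*26*(-4 + 26) + 36924)/(-20805/(-15952) + 5034) = (2*26*22 + 36924)/(-20805*(-1/15952) + 5034) = (1144 + 36924)/(20805/15952 + 5034) = 38068/(80323173/15952) = 38068*(15952/80323173) = 1978048/261639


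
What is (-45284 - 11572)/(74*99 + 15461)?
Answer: -56856/22787 ≈ -2.4951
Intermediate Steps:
(-45284 - 11572)/(74*99 + 15461) = -56856/(7326 + 15461) = -56856/22787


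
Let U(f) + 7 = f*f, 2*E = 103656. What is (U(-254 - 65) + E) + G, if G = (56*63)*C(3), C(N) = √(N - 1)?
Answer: 153582 + 3528*√2 ≈ 1.5857e+5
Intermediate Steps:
C(N) = √(-1 + N)
E = 51828 (E = (½)*103656 = 51828)
U(f) = -7 + f² (U(f) = -7 + f*f = -7 + f²)
G = 3528*√2 (G = (56*63)*√(-1 + 3) = 3528*√2 ≈ 4989.3)
(U(-254 - 65) + E) + G = ((-7 + (-254 - 65)²) + 51828) + 3528*√2 = ((-7 + (-319)²) + 51828) + 3528*√2 = ((-7 + 101761) + 51828) + 3528*√2 = (101754 + 51828) + 3528*√2 = 153582 + 3528*√2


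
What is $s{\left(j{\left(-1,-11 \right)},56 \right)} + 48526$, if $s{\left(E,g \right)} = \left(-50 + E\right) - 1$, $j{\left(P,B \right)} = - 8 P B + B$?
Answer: $48376$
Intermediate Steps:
$j{\left(P,B \right)} = B - 8 B P$ ($j{\left(P,B \right)} = - 8 B P + B = B - 8 B P$)
$s{\left(E,g \right)} = -51 + E$
$s{\left(j{\left(-1,-11 \right)},56 \right)} + 48526 = \left(-51 - 11 \left(1 - -8\right)\right) + 48526 = \left(-51 - 11 \left(1 + 8\right)\right) + 48526 = \left(-51 - 99\right) + 48526 = -150 + 48526 = 48376$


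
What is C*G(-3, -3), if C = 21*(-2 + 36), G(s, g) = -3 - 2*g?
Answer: 2142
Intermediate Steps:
C = 714 (C = 21*34 = 714)
C*G(-3, -3) = 714*(-3 - 2*(-3)) = 714*(-3 + 6) = 714*3 = 2142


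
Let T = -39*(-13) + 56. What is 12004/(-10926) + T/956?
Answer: -2662243/5222628 ≈ -0.50975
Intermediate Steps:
T = 563 (T = 507 + 56 = 563)
12004/(-10926) + T/956 = 12004/(-10926) + 563/956 = 12004*(-1/10926) + 563*(1/956) = -6002/5463 + 563/956 = -2662243/5222628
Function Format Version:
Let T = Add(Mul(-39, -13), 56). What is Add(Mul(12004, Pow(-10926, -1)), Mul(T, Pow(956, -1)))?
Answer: Rational(-2662243, 5222628) ≈ -0.50975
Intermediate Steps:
T = 563 (T = Add(507, 56) = 563)
Add(Mul(12004, Pow(-10926, -1)), Mul(T, Pow(956, -1))) = Add(Mul(12004, Pow(-10926, -1)), Mul(563, Pow(956, -1))) = Add(Mul(12004, Rational(-1, 10926)), Mul(563, Rational(1, 956))) = Add(Rational(-6002, 5463), Rational(563, 956)) = Rational(-2662243, 5222628)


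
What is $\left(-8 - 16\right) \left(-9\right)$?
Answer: $216$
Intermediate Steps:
$\left(-8 - 16\right) \left(-9\right) = \left(-24\right) \left(-9\right) = 216$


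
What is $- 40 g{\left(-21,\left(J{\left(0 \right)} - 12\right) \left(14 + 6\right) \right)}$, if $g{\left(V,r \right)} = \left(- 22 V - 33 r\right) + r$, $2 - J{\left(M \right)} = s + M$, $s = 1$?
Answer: $-300080$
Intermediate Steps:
$J{\left(M \right)} = 1 - M$ ($J{\left(M \right)} = 2 - \left(1 + M\right) = 1 - M$)
$g{\left(V,r \right)} = - 32 r - 22 V$ ($g{\left(V,r \right)} = \left(- 33 r - 22 V\right) + r = - 32 r - 22 V$)
$- 40 g{\left(-21,\left(J{\left(0 \right)} - 12\right) \left(14 + 6\right) \right)} = - 40 \left(- 32 \left(\left(1 - 0\right) - 12\right) \left(14 + 6\right) - -462\right) = - 40 \left(- 32 \left(\left(1 + 0\right) - 12\right) 20 + 462\right) = - 40 \left(- 32 \left(1 - 12\right) 20 + 462\right) = - 40 \left(- 32 \left(\left(-11\right) 20\right) + 462\right) = - 40 \left(\left(-32\right) \left(-220\right) + 462\right) = - 40 \left(7040 + 462\right) = \left(-40\right) 7502 = -300080$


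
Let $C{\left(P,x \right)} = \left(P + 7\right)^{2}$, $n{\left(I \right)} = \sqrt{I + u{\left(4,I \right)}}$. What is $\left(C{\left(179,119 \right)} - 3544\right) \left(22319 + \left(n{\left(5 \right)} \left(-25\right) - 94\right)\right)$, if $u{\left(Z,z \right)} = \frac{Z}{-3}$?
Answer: $690130700 - \frac{776300 \sqrt{33}}{3} \approx 6.8864 \cdot 10^{8}$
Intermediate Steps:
$u{\left(Z,z \right)} = - \frac{Z}{3}$ ($u{\left(Z,z \right)} = Z \left(- \frac{1}{3}\right) = - \frac{Z}{3}$)
$n{\left(I \right)} = \sqrt{- \frac{4}{3} + I}$ ($n{\left(I \right)} = \sqrt{I - \frac{4}{3}} = \sqrt{- \frac{4}{3} + I}$)
$C{\left(P,x \right)} = \left(7 + P\right)^{2}$
$\left(C{\left(179,119 \right)} - 3544\right) \left(22319 + \left(n{\left(5 \right)} \left(-25\right) - 94\right)\right) = \left(\left(7 + 179\right)^{2} - 3544\right) \left(22319 - \left(94 - \frac{\sqrt{-12 + 9 \cdot 5}}{3} \left(-25\right)\right)\right) = \left(186^{2} - 3544\right) \left(22319 - \left(94 - \frac{\sqrt{-12 + 45}}{3} \left(-25\right)\right)\right) = \left(34596 - 3544\right) \left(22319 - \left(94 - \frac{\sqrt{33}}{3} \left(-25\right)\right)\right) = 31052 \left(22319 - \left(94 + \frac{25 \sqrt{33}}{3}\right)\right) = 31052 \left(22225 - \frac{25 \sqrt{33}}{3}\right) = 690130700 - \frac{776300 \sqrt{33}}{3}$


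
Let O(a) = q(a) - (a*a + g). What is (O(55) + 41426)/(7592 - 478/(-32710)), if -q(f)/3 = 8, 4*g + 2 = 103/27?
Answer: 67786028785/13410079092 ≈ 5.0549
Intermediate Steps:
g = 49/108 (g = -½ + (103/27)/4 = -½ + (103*(1/27))/4 = -½ + (¼)*(103/27) = -½ + 103/108 = 49/108 ≈ 0.45370)
q(f) = -24 (q(f) = -3*8 = -24)
O(a) = -2641/108 - a² (O(a) = -24 - (a*a + 49/108) = -24 - (a² + 49/108) = -24 - (49/108 + a²) = -24 + (-49/108 - a²) = -2641/108 - a²)
(O(55) + 41426)/(7592 - 478/(-32710)) = ((-2641/108 - 1*55²) + 41426)/(7592 - 478/(-32710)) = ((-2641/108 - 1*3025) + 41426)/(7592 - 478*(-1/32710)) = ((-2641/108 - 3025) + 41426)/(7592 + 239/16355) = (-329341/108 + 41426)/(124167399/16355) = (4144667/108)*(16355/124167399) = 67786028785/13410079092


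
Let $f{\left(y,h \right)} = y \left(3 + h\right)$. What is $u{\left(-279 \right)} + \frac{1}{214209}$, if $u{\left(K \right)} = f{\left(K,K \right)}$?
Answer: $\frac{16494949837}{214209} \approx 77004.0$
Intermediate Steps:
$u{\left(K \right)} = K \left(3 + K\right)$
$u{\left(-279 \right)} + \frac{1}{214209} = - 279 \left(3 - 279\right) + \frac{1}{214209} = \left(-279\right) \left(-276\right) + \frac{1}{214209} = 77004 + \frac{1}{214209} = \frac{16494949837}{214209}$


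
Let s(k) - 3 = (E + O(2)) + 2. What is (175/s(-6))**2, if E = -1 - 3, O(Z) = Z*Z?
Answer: 1225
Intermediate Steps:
O(Z) = Z**2
E = -4
s(k) = 5 (s(k) = 3 + ((-4 + 2**2) + 2) = 3 + ((-4 + 4) + 2) = 3 + (0 + 2) = 3 + 2 = 5)
(175/s(-6))**2 = (175/5)**2 = (175*(1/5))**2 = 35**2 = 1225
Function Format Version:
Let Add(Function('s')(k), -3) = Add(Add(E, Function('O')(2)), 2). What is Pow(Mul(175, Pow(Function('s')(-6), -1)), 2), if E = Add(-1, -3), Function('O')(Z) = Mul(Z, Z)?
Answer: 1225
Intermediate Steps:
Function('O')(Z) = Pow(Z, 2)
E = -4
Function('s')(k) = 5 (Function('s')(k) = Add(3, Add(Add(-4, Pow(2, 2)), 2)) = Add(3, Add(Add(-4, 4), 2)) = Add(3, Add(0, 2)) = Add(3, 2) = 5)
Pow(Mul(175, Pow(Function('s')(-6), -1)), 2) = Pow(Mul(175, Pow(5, -1)), 2) = Pow(Mul(175, Rational(1, 5)), 2) = Pow(35, 2) = 1225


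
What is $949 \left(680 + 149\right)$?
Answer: $786721$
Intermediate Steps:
$949 \left(680 + 149\right) = 949 \cdot 829 = 786721$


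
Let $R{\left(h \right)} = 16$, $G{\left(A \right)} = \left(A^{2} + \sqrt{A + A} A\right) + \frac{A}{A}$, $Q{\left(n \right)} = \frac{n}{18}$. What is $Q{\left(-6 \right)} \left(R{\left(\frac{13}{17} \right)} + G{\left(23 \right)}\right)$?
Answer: $-182 - \frac{23 \sqrt{46}}{3} \approx -234.0$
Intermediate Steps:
$Q{\left(n \right)} = \frac{n}{18}$ ($Q{\left(n \right)} = n \frac{1}{18} = \frac{n}{18}$)
$G{\left(A \right)} = 1 + A^{2} + \sqrt{2} A^{\frac{3}{2}}$ ($G{\left(A \right)} = \left(A^{2} + \sqrt{2 A} A\right) + 1 = \left(A^{2} + \sqrt{2} \sqrt{A} A\right) + 1 = \left(A^{2} + \sqrt{2} A^{\frac{3}{2}}\right) + 1 = 1 + A^{2} + \sqrt{2} A^{\frac{3}{2}}$)
$Q{\left(-6 \right)} \left(R{\left(\frac{13}{17} \right)} + G{\left(23 \right)}\right) = \frac{1}{18} \left(-6\right) \left(16 + \left(1 + 23^{2} + \sqrt{2} \cdot 23^{\frac{3}{2}}\right)\right) = - \frac{16 + \left(1 + 529 + \sqrt{2} \cdot 23 \sqrt{23}\right)}{3} = - \frac{16 + \left(1 + 529 + 23 \sqrt{46}\right)}{3} = - \frac{16 + \left(530 + 23 \sqrt{46}\right)}{3} = - \frac{546 + 23 \sqrt{46}}{3} = -182 - \frac{23 \sqrt{46}}{3}$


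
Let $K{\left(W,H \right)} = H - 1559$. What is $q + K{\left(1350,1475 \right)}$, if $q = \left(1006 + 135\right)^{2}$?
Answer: $1301797$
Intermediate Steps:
$K{\left(W,H \right)} = -1559 + H$
$q = 1301881$ ($q = 1141^{2} = 1301881$)
$q + K{\left(1350,1475 \right)} = 1301881 + \left(-1559 + 1475\right) = 1301881 - 84 = 1301797$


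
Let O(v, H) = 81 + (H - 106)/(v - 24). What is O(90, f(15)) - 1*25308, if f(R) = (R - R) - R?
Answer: -151373/6 ≈ -25229.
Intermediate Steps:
f(R) = -R (f(R) = 0 - R = -R)
O(v, H) = 81 + (-106 + H)/(-24 + v)
O(90, f(15)) - 1*25308 = (-2050 - 1*15 + 81*90)/(-24 + 90) - 1*25308 = (-2050 - 15 + 7290)/66 - 25308 = (1/66)*5225 - 25308 = 475/6 - 25308 = -151373/6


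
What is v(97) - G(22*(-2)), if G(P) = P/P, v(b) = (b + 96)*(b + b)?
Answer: 37441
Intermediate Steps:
v(b) = 2*b*(96 + b) (v(b) = (96 + b)*(2*b) = 2*b*(96 + b))
G(P) = 1
v(97) - G(22*(-2)) = 2*97*(96 + 97) - 1*1 = 2*97*193 - 1 = 37442 - 1 = 37441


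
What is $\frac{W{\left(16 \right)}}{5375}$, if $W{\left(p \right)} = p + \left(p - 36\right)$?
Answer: $- \frac{4}{5375} \approx -0.00074419$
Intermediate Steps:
$W{\left(p \right)} = -36 + 2 p$ ($W{\left(p \right)} = p + \left(-36 + p\right) = -36 + 2 p$)
$\frac{W{\left(16 \right)}}{5375} = \frac{-36 + 2 \cdot 16}{5375} = \left(-36 + 32\right) \frac{1}{5375} = \left(-4\right) \frac{1}{5375} = - \frac{4}{5375}$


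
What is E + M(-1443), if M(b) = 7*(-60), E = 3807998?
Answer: 3807578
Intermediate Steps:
M(b) = -420
E + M(-1443) = 3807998 - 420 = 3807578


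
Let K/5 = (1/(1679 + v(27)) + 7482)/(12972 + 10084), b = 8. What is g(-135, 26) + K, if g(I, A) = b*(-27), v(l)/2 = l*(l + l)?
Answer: -4542328433/21188464 ≈ -214.38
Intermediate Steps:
v(l) = 4*l² (v(l) = 2*(l*(l + l)) = 2*(l*(2*l)) = 2*(2*l²) = 4*l²)
g(I, A) = -216 (g(I, A) = 8*(-27) = -216)
K = 34379791/21188464 (K = 5*((1/(1679 + 4*27²) + 7482)/(12972 + 10084)) = 5*((1/(1679 + 4*729) + 7482)/23056) = 5*((1/(1679 + 2916) + 7482)*(1/23056)) = 5*((1/4595 + 7482)*(1/23056)) = 5*((34379791/4595)*(1/23056)) = 5*(34379791/105942320) = 34379791/21188464 ≈ 1.6226)
g(-135, 26) + K = -216 + 34379791/21188464 = -4542328433/21188464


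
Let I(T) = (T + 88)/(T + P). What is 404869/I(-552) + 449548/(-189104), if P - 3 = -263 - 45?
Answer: 141408886015/189104 ≈ 7.4778e+5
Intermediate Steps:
P = -305 (P = 3 + (-263 - 45) = 3 - 308 = -305)
I(T) = (88 + T)/(-305 + T) (I(T) = (T + 88)/(T - 305) = (88 + T)/(-305 + T))
404869/I(-552) + 449548/(-189104) = 404869/(((88 - 552)/(-305 - 552))) + 449548/(-189104) = 404869/((-464/(-857))) + 449548*(-1/189104) = 404869/((-1/857*(-464))) - 112387/47276 = 404869/(464/857) - 112387/47276 = 404869*(857/464) - 112387/47276 = 11964577/16 - 112387/47276 = 141408886015/189104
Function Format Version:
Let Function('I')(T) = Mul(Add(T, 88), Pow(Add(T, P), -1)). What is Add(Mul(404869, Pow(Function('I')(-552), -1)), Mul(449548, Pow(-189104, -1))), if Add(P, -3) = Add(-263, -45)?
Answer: Rational(141408886015, 189104) ≈ 7.4778e+5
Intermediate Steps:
P = -305 (P = Add(3, Add(-263, -45)) = Add(3, -308) = -305)
Function('I')(T) = Mul(Pow(Add(-305, T), -1), Add(88, T)) (Function('I')(T) = Mul(Add(T, 88), Pow(Add(T, -305), -1)) = Mul(Add(88, T), Pow(Add(-305, T), -1)) = Mul(Pow(Add(-305, T), -1), Add(88, T)))
Add(Mul(404869, Pow(Function('I')(-552), -1)), Mul(449548, Pow(-189104, -1))) = Add(Mul(404869, Pow(Mul(Pow(Add(-305, -552), -1), Add(88, -552)), -1)), Mul(449548, Pow(-189104, -1))) = Add(Mul(404869, Pow(Mul(Pow(-857, -1), -464), -1)), Mul(449548, Rational(-1, 189104))) = Add(Mul(404869, Pow(Mul(Rational(-1, 857), -464), -1)), Rational(-112387, 47276)) = Add(Mul(404869, Pow(Rational(464, 857), -1)), Rational(-112387, 47276)) = Add(Mul(404869, Rational(857, 464)), Rational(-112387, 47276)) = Add(Rational(11964577, 16), Rational(-112387, 47276)) = Rational(141408886015, 189104)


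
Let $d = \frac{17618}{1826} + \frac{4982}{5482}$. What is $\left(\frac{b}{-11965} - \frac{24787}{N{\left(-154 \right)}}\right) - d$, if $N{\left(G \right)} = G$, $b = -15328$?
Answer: $\frac{9083354877983}{59885614690} \approx 151.68$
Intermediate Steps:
$d = \frac{26419752}{2502533}$ ($d = 17618 \cdot \frac{1}{1826} + 4982 \cdot \frac{1}{5482} = \frac{8809}{913} + \frac{2491}{2741} = \frac{26419752}{2502533} \approx 10.557$)
$\left(\frac{b}{-11965} - \frac{24787}{N{\left(-154 \right)}}\right) - d = \left(- \frac{15328}{-11965} - \frac{24787}{-154}\right) - \frac{26419752}{2502533} = \left(\left(-15328\right) \left(- \frac{1}{11965}\right) - - \frac{3541}{22}\right) - \frac{26419752}{2502533} = \left(\frac{15328}{11965} + \frac{3541}{22}\right) - \frac{26419752}{2502533} = \frac{42705281}{263230} - \frac{26419752}{2502533} = \frac{9083354877983}{59885614690}$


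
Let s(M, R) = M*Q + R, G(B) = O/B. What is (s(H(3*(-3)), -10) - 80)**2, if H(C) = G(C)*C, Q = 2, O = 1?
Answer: 7744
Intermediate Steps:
G(B) = 1/B
H(C) = 1 (H(C) = C/C = 1)
s(M, R) = R + 2*M (s(M, R) = M*2 + R = 2*M + R = R + 2*M)
(s(H(3*(-3)), -10) - 80)**2 = ((-10 + 2*1) - 80)**2 = ((-10 + 2) - 80)**2 = (-8 - 80)**2 = (-88)**2 = 7744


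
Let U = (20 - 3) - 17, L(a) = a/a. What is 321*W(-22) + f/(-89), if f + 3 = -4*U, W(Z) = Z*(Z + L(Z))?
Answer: 13198881/89 ≈ 1.4830e+5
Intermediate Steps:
L(a) = 1
U = 0 (U = 17 - 17 = 0)
W(Z) = Z*(1 + Z) (W(Z) = Z*(Z + 1) = Z*(1 + Z))
f = -3 (f = -3 - 4*0 = -3 + 0 = -3)
321*W(-22) + f/(-89) = 321*(-22*(1 - 22)) - 3/(-89) = 321*(-22*(-21)) - 3*(-1/89) = 321*462 + 3/89 = 148302 + 3/89 = 13198881/89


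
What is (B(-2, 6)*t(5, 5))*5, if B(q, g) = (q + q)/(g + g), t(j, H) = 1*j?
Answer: -25/3 ≈ -8.3333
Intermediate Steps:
t(j, H) = j
B(q, g) = q/g (B(q, g) = (2*q)/((2*g)) = (2*q)*(1/(2*g)) = q/g)
(B(-2, 6)*t(5, 5))*5 = (-2/6*5)*5 = (-2*⅙*5)*5 = -⅓*5*5 = -5/3*5 = -25/3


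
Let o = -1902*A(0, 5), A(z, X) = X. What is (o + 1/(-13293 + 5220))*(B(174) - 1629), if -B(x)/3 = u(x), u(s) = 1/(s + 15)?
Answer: 7879185779068/508599 ≈ 1.5492e+7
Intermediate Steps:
u(s) = 1/(15 + s)
B(x) = -3/(15 + x)
o = -9510 (o = -1902*5 = -9510)
(o + 1/(-13293 + 5220))*(B(174) - 1629) = (-9510 + 1/(-13293 + 5220))*(-3/(15 + 174) - 1629) = (-9510 + 1/(-8073))*(-3/189 - 1629) = (-9510 - 1/8073)*(-3*1/189 - 1629) = -76774231*(-1/63 - 1629)/8073 = -76774231/8073*(-102628/63) = 7879185779068/508599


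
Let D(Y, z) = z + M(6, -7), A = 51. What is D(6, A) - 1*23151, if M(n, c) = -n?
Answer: -23106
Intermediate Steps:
D(Y, z) = -6 + z (D(Y, z) = z - 1*6 = z - 6 = -6 + z)
D(6, A) - 1*23151 = (-6 + 51) - 1*23151 = 45 - 23151 = -23106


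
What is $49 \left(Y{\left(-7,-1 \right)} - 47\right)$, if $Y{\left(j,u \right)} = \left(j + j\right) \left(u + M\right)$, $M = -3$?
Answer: $441$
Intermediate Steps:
$Y{\left(j,u \right)} = 2 j \left(-3 + u\right)$ ($Y{\left(j,u \right)} = \left(j + j\right) \left(u - 3\right) = 2 j \left(-3 + u\right)$)
$49 \left(Y{\left(-7,-1 \right)} - 47\right) = 49 \left(2 \left(-7\right) \left(-3 - 1\right) - 47\right) = 49 \left(2 \left(-7\right) \left(-4\right) - 47\right) = 49 \left(56 - 47\right) = 49 \cdot 9 = 441$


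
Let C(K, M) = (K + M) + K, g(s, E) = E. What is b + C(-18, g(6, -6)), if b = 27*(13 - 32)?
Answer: -555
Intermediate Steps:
b = -513 (b = 27*(-19) = -513)
C(K, M) = M + 2*K
b + C(-18, g(6, -6)) = -513 + (-6 + 2*(-18)) = -513 + (-6 - 36) = -513 - 42 = -555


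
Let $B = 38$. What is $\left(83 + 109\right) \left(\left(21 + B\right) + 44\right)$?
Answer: $19776$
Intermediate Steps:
$\left(83 + 109\right) \left(\left(21 + B\right) + 44\right) = \left(83 + 109\right) \left(\left(21 + 38\right) + 44\right) = 192 \left(59 + 44\right) = 192 \cdot 103 = 19776$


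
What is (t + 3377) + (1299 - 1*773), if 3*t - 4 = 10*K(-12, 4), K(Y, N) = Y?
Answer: 11593/3 ≈ 3864.3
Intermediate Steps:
t = -116/3 (t = 4/3 + (10*(-12))/3 = 4/3 + (⅓)*(-120) = 4/3 - 40 = -116/3 ≈ -38.667)
(t + 3377) + (1299 - 1*773) = (-116/3 + 3377) + (1299 - 1*773) = 10015/3 + (1299 - 773) = 10015/3 + 526 = 11593/3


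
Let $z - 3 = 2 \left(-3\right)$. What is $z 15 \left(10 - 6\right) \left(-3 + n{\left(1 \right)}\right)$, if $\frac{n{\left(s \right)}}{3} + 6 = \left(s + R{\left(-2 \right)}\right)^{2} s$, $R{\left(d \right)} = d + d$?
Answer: $-1080$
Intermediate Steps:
$R{\left(d \right)} = 2 d$
$z = -3$ ($z = 3 + 2 \left(-3\right) = 3 - 6 = -3$)
$n{\left(s \right)} = -18 + 3 s \left(-4 + s\right)^{2}$ ($n{\left(s \right)} = -18 + 3 \left(s + 2 \left(-2\right)\right)^{2} s = -18 + 3 \left(s - 4\right)^{2} s = -18 + 3 \left(-4 + s\right)^{2} s = -18 + 3 s \left(-4 + s\right)^{2}$)
$z 15 \left(10 - 6\right) \left(-3 + n{\left(1 \right)}\right) = \left(-3\right) 15 \left(10 - 6\right) \left(-3 - \left(18 - 3 \left(-4 + 1\right)^{2}\right)\right) = - 45 \cdot 4 \left(-3 - \left(18 - 3 \left(-3\right)^{2}\right)\right) = - 45 \cdot 4 \left(-3 - \left(18 - 27\right)\right) = - 45 \cdot 4 \left(-3 + \left(-18 + 27\right)\right) = - 45 \cdot 4 \left(-3 + 9\right) = - 45 \cdot 4 \cdot 6 = \left(-45\right) 24 = -1080$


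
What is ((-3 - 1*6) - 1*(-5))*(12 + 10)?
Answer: -88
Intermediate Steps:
((-3 - 1*6) - 1*(-5))*(12 + 10) = ((-3 - 6) + 5)*22 = (-9 + 5)*22 = -4*22 = -88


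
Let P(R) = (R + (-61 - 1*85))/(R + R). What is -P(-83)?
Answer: -229/166 ≈ -1.3795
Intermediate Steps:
P(R) = (-146 + R)/(2*R) (P(R) = (R + (-61 - 85))/((2*R)) = (R - 146)*(1/(2*R)) = (-146 + R)*(1/(2*R)) = (-146 + R)/(2*R))
-P(-83) = -(-146 - 83)/(2*(-83)) = -(-1)*(-229)/(2*83) = -1*229/166 = -229/166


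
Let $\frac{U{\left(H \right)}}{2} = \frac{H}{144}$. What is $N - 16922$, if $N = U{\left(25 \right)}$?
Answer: $- \frac{1218359}{72} \approx -16922.0$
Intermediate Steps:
$U{\left(H \right)} = \frac{H}{72}$ ($U{\left(H \right)} = 2 \frac{H}{144} = \frac{H}{72}$)
$N = \frac{25}{72}$ ($N = \frac{1}{72} \cdot 25 = \frac{25}{72} \approx 0.34722$)
$N - 16922 = \frac{25}{72} - 16922 = - \frac{1218359}{72}$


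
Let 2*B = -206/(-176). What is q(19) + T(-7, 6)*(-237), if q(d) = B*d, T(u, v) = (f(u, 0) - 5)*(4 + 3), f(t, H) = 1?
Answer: 1169893/176 ≈ 6647.1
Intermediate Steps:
B = 103/176 (B = (-206/(-176))/2 = (-206*(-1/176))/2 = (½)*(103/88) = 103/176 ≈ 0.58523)
T(u, v) = -28 (T(u, v) = (1 - 5)*(4 + 3) = -4*7 = -28)
q(d) = 103*d/176
q(19) + T(-7, 6)*(-237) = (103/176)*19 - 28*(-237) = 1957/176 + 6636 = 1169893/176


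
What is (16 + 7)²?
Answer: 529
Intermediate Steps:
(16 + 7)² = 23² = 529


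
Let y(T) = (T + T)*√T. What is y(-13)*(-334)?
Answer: 8684*I*√13 ≈ 31311.0*I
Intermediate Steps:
y(T) = 2*T^(3/2) (y(T) = (2*T)*√T = 2*T^(3/2))
y(-13)*(-334) = (2*(-13)^(3/2))*(-334) = (2*(-13*I*√13))*(-334) = -26*I*√13*(-334) = 8684*I*√13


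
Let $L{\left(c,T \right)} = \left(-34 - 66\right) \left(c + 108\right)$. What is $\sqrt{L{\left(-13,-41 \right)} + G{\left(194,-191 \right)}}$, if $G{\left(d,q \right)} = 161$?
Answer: $i \sqrt{9339} \approx 96.639 i$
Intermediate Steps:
$L{\left(c,T \right)} = -10800 - 100 c$ ($L{\left(c,T \right)} = - 100 \left(108 + c\right) = -10800 - 100 c$)
$\sqrt{L{\left(-13,-41 \right)} + G{\left(194,-191 \right)}} = \sqrt{\left(-10800 - -1300\right) + 161} = \sqrt{\left(-10800 + 1300\right) + 161} = \sqrt{-9500 + 161} = \sqrt{-9339} = i \sqrt{9339}$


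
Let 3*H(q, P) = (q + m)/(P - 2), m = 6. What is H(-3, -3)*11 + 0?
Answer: -11/5 ≈ -2.2000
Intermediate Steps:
H(q, P) = (6 + q)/(3*(-2 + P)) (H(q, P) = ((q + 6)/(P - 2))/3 = ((6 + q)/(-2 + P))/3 = (6 + q)/(3*(-2 + P)))
H(-3, -3)*11 + 0 = ((6 - 3)/(3*(-2 - 3)))*11 + 0 = ((⅓)*3/(-5))*11 + 0 = ((⅓)*(-⅕)*3)*11 + 0 = -⅕*11 + 0 = -11/5 + 0 = -11/5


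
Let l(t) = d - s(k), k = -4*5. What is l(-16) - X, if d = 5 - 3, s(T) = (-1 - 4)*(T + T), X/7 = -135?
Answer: 747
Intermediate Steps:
X = -945 (X = 7*(-135) = -945)
k = -20
s(T) = -10*T
d = 2
l(t) = -198 (l(t) = 2 - (-10)*(-20) = 2 - 1*200 = 2 - 200 = -198)
l(-16) - X = -198 - 1*(-945) = -198 + 945 = 747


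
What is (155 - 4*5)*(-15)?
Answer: -2025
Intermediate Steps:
(155 - 4*5)*(-15) = (155 - 20)*(-15) = 135*(-15) = -2025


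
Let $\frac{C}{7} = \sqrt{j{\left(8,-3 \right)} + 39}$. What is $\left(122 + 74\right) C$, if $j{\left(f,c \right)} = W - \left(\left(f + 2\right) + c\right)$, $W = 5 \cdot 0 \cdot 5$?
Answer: $5488 \sqrt{2} \approx 7761.2$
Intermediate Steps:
$W = 0$ ($W = 0 \cdot 5 = 0$)
$j{\left(f,c \right)} = -2 - c - f$ ($j{\left(f,c \right)} = 0 - \left(\left(f + 2\right) + c\right) = 0 - \left(\left(2 + f\right) + c\right) = 0 - \left(2 + c + f\right) = -2 - c - f$)
$C = 28 \sqrt{2}$ ($C = 7 \sqrt{\left(-2 - -3 - 8\right) + 39} = 7 \sqrt{\left(-2 + 3 - 8\right) + 39} = 7 \sqrt{-7 + 39} = 7 \sqrt{32} = 7 \cdot 4 \sqrt{2} = 28 \sqrt{2} \approx 39.598$)
$\left(122 + 74\right) C = \left(122 + 74\right) 28 \sqrt{2} = 196 \cdot 28 \sqrt{2} = 5488 \sqrt{2}$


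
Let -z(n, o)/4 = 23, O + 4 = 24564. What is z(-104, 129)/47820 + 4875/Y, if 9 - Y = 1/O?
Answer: 110105158931/203270865 ≈ 541.67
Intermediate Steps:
O = 24560 (O = -4 + 24564 = 24560)
z(n, o) = -92 (z(n, o) = -4*23 = -92)
Y = 221039/24560 (Y = 9 - 1/24560 = 221039/24560 ≈ 9.0000)
z(-104, 129)/47820 + 4875/Y = -92/47820 + 4875/(221039/24560) = -92*1/47820 + 4875*(24560/221039) = -23/11955 + 9210000/17003 = 110105158931/203270865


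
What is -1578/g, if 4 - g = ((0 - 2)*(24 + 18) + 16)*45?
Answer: -789/1532 ≈ -0.51501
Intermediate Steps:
g = 3064 (g = 4 - ((0 - 2)*(24 + 18) + 16)*45 = 4 - (-2*42 + 16)*45 = 4 - (-84 + 16)*45 = 4 - (-68)*45 = 4 - 1*(-3060) = 4 + 3060 = 3064)
-1578/g = -1578/3064 = -1578*1/3064 = -789/1532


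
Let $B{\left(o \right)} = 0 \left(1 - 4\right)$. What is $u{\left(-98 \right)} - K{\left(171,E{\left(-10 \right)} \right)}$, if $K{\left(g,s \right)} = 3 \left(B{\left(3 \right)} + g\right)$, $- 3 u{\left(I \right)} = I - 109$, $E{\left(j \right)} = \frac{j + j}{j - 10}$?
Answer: $-444$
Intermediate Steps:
$B{\left(o \right)} = 0$ ($B{\left(o \right)} = 0 \left(-3\right) = 0$)
$E{\left(j \right)} = \frac{2 j}{-10 + j}$
$u{\left(I \right)} = \frac{109}{3} - \frac{I}{3}$ ($u{\left(I \right)} = - \frac{I - 109}{3} = - \frac{-109 + I}{3} = \frac{109}{3} - \frac{I}{3}$)
$K{\left(g,s \right)} = 3 g$ ($K{\left(g,s \right)} = 3 \left(0 + g\right) = 3 g$)
$u{\left(-98 \right)} - K{\left(171,E{\left(-10 \right)} \right)} = \left(\frac{109}{3} - - \frac{98}{3}\right) - 3 \cdot 171 = \left(\frac{109}{3} + \frac{98}{3}\right) - 513 = 69 - 513 = -444$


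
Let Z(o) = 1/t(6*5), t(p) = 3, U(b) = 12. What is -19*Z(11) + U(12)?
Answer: 17/3 ≈ 5.6667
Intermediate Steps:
Z(o) = 1/3
-19*Z(11) + U(12) = -19*1/3 + 12 = -19/3 + 12 = 17/3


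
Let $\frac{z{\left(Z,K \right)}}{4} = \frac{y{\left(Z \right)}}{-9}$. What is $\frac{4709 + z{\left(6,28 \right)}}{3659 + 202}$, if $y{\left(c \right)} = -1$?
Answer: $\frac{42385}{34749} \approx 1.2197$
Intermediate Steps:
$z{\left(Z,K \right)} = \frac{4}{9}$ ($z{\left(Z,K \right)} = 4 \left(- \frac{1}{-9}\right) = 4 \left(\left(-1\right) \left(- \frac{1}{9}\right)\right) = 4 \cdot \frac{1}{9} = \frac{4}{9}$)
$\frac{4709 + z{\left(6,28 \right)}}{3659 + 202} = \frac{4709 + \frac{4}{9}}{3659 + 202} = \frac{42385}{9 \cdot 3861} = \frac{42385}{9} \cdot \frac{1}{3861} = \frac{42385}{34749}$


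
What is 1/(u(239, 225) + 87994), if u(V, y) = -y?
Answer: 1/87769 ≈ 1.1394e-5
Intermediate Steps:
1/(u(239, 225) + 87994) = 1/(-1*225 + 87994) = 1/(-225 + 87994) = 1/87769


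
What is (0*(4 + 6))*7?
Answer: 0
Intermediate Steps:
(0*(4 + 6))*7 = (0*10)*7 = 0*7 = 0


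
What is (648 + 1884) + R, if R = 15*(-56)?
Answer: 1692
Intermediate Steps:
R = -840
(648 + 1884) + R = (648 + 1884) - 840 = 2532 - 840 = 1692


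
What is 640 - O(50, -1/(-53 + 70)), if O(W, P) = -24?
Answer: 664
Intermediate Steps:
640 - O(50, -1/(-53 + 70)) = 640 - 1*(-24) = 640 + 24 = 664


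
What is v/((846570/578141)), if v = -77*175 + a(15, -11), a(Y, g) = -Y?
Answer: -779912209/84657 ≈ -9212.6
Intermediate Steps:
v = -13490 (v = -77*175 - 1*15 = -13475 - 15 = -13490)
v/((846570/578141)) = -13490/(846570/578141) = -13490/(846570*(1/578141)) = -13490/846570/578141 = -13490*578141/846570 = -779912209/84657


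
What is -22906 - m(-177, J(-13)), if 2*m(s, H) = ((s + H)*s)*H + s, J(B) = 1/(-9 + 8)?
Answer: -14129/2 ≈ -7064.5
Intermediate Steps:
J(B) = -1 (J(B) = 1/(-1) = -1)
m(s, H) = s/2 + H*s*(H + s)/2 (m(s, H) = (((s + H)*s)*H + s)/2 = (((H + s)*s)*H + s)/2 = ((s*(H + s))*H + s)/2 = (H*s*(H + s) + s)/2 = (s + H*s*(H + s))/2 = s/2 + H*s*(H + s)/2)
-22906 - m(-177, J(-13)) = -22906 - (-177)*(1 + (-1)² - 1*(-177))/2 = -22906 - (-177)*(1 + 1 + 177)/2 = -22906 - (-177)*179/2 = -22906 - 1*(-31683/2) = -22906 + 31683/2 = -14129/2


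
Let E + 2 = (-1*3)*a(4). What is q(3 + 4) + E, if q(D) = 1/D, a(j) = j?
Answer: -97/7 ≈ -13.857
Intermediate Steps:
E = -14 (E = -2 - 1*3*4 = -2 - 3*4 = -2 - 12 = -14)
q(3 + 4) + E = 1/(3 + 4) - 14 = 1/7 - 14 = -97/7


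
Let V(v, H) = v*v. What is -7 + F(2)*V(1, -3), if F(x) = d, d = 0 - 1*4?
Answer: -11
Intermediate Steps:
d = -4 (d = 0 - 4 = -4)
F(x) = -4
V(v, H) = v**2
-7 + F(2)*V(1, -3) = -7 - 4*1**2 = -7 - 4*1 = -7 - 4 = -11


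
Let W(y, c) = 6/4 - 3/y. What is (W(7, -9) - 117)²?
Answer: 2634129/196 ≈ 13439.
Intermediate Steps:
W(y, c) = 3/2 - 3/y (W(y, c) = 6*(¼) - 3/y = 3/2 - 3/y)
(W(7, -9) - 117)² = ((3/2 - 3/7) - 117)² = (15/14 - 117)² = (-1623/14)² = 2634129/196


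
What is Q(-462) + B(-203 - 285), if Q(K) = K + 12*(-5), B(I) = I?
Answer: -1010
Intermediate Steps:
Q(K) = -60 + K (Q(K) = K - 60 = -60 + K)
Q(-462) + B(-203 - 285) = (-60 - 462) + (-203 - 285) = -522 - 488 = -1010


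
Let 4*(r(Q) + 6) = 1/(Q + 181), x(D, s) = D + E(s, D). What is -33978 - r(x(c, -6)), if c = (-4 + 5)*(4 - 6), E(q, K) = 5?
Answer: -25003393/736 ≈ -33972.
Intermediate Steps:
c = -2 (c = 1*(-2) = -2)
x(D, s) = 5 + D (x(D, s) = D + 5 = 5 + D)
r(Q) = -6 + 1/(4*(181 + Q)) (r(Q) = -6 + 1/(4*(Q + 181)) = -6 + 1/(4*(181 + Q)))
-33978 - r(x(c, -6)) = -33978 - (-4343 - 24*(5 - 2))/(4*(181 + (5 - 2))) = -33978 - (-4343 - 24*3)/(4*(181 + 3)) = -33978 - (-4343 - 72)/(4*184) = -33978 - (-4415)/(4*184) = -33978 - 1*(-4415/736) = -33978 + 4415/736 = -25003393/736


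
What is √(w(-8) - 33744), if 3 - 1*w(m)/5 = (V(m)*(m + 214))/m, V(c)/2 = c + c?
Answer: I*√37849 ≈ 194.55*I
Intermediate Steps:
V(c) = 4*c (V(c) = 2*(c + c) = 2*(2*c) = 4*c)
w(m) = -4265 - 20*m (w(m) = 15 - 5*(4*m)*(m + 214)/m = 15 - 5*(4*m)*(214 + m)/m = 15 - 5*4*m*(214 + m)/m = 15 - 5*(856 + 4*m) = 15 + (-4280 - 20*m) = -4265 - 20*m)
√(w(-8) - 33744) = √((-4265 - 20*(-8)) - 33744) = √((-4265 + 160) - 33744) = √(-4105 - 33744) = √(-37849) = I*√37849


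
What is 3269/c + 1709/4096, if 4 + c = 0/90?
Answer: -3345747/4096 ≈ -816.83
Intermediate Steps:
c = -4 (c = -4 + 0/90 = -4 + 0*(1/90) = -4 + 0 = -4)
3269/c + 1709/4096 = 3269/(-4) + 1709/4096 = 3269*(-¼) + 1709*(1/4096) = -3269/4 + 1709/4096 = -3345747/4096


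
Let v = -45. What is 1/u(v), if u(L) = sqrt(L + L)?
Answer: -I*sqrt(10)/30 ≈ -0.10541*I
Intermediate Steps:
u(L) = sqrt(2)*sqrt(L) (u(L) = sqrt(2*L) = sqrt(2)*sqrt(L))
1/u(v) = 1/(sqrt(2)*sqrt(-45)) = 1/(sqrt(2)*(3*I*sqrt(5))) = 1/(3*I*sqrt(10)) = -I*sqrt(10)/30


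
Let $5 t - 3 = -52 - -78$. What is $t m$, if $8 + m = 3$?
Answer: $-29$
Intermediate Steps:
$m = -5$ ($m = -8 + 3 = -5$)
$t = \frac{29}{5}$ ($t = \frac{3}{5} + \frac{-52 - -78}{5} = \frac{3}{5} + \frac{-52 + 78}{5} = \frac{3}{5} + \frac{1}{5} \cdot 26 = \frac{3}{5} + \frac{26}{5} = \frac{29}{5} \approx 5.8$)
$t m = \frac{29}{5} \left(-5\right) = -29$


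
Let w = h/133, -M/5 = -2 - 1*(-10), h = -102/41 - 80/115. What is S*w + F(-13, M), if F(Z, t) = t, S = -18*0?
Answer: -40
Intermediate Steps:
S = 0
h = -3002/943 (h = -102*1/41 - 80*1/115 = -102/41 - 16/23 = -3002/943 ≈ -3.1835)
M = -40 (M = -5*(-2 - 1*(-10)) = -5*(-2 + 10) = -5*8 = -40)
w = -158/6601 (w = -3002/943/133 = -3002/943*1/133 = -158/6601 ≈ -0.023936)
S*w + F(-13, M) = 0*(-158/6601) - 40 = 0 - 40 = -40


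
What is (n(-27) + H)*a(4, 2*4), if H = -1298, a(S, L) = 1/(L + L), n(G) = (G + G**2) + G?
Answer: -623/16 ≈ -38.938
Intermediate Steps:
n(G) = G**2 + 2*G
a(S, L) = 1/(2*L)
(n(-27) + H)*a(4, 2*4) = (-27*(2 - 27) - 1298)*(1/(2*((2*4)))) = (-27*(-25) - 1298)*((1/2)/8) = (675 - 1298)*((1/2)*(1/8)) = -623*1/16 = -623/16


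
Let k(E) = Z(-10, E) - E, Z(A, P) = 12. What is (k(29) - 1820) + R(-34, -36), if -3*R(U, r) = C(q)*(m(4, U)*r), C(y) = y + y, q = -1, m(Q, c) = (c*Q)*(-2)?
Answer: -8365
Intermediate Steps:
m(Q, c) = -2*Q*c (m(Q, c) = (Q*c)*(-2) = -2*Q*c)
C(y) = 2*y
R(U, r) = -16*U*r/3 (R(U, r) = -2*(-1)*(-2*4*U)*r/3 = -(-2)*(-8*U)*r/3 = -(-2)*(-8*U*r)/3 = -16*U*r/3)
k(E) = 12 - E
(k(29) - 1820) + R(-34, -36) = ((12 - 1*29) - 1820) - 16/3*(-34)*(-36) = ((12 - 29) - 1820) - 6528 = (-17 - 1820) - 6528 = -1837 - 6528 = -8365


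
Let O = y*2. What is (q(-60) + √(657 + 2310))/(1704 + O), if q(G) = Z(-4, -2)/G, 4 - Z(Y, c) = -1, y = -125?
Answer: -1/17448 + √2967/1454 ≈ 0.037405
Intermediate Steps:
Z(Y, c) = 5 (Z(Y, c) = 4 - 1*(-1) = 4 + 1 = 5)
q(G) = 5/G
O = -250 (O = -125*2 = -250)
(q(-60) + √(657 + 2310))/(1704 + O) = (5/(-60) + √(657 + 2310))/(1704 - 250) = (5*(-1/60) + √2967)/1454 = (-1/12 + √2967)*(1/1454) = -1/17448 + √2967/1454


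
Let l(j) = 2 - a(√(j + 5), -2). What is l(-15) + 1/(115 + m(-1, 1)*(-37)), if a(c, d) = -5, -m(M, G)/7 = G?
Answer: 2619/374 ≈ 7.0027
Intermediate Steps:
m(M, G) = -7*G
l(j) = 7 (l(j) = 2 - 1*(-5) = 2 + 5 = 7)
l(-15) + 1/(115 + m(-1, 1)*(-37)) = 7 + 1/(115 - 7*1*(-37)) = 7 + 1/(115 - 7*(-37)) = 7 + 1/(115 + 259) = 7 + 1/374 = 2619/374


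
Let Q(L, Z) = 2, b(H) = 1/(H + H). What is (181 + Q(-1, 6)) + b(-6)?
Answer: 2195/12 ≈ 182.92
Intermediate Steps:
b(H) = 1/(2*H)
(181 + Q(-1, 6)) + b(-6) = (181 + 2) + (½)/(-6) = 183 + (½)*(-⅙) = 183 - 1/12 = 2195/12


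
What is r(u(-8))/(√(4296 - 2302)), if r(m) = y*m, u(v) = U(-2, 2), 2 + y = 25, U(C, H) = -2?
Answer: -23*√1994/997 ≈ -1.0301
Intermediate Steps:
y = 23 (y = -2 + 25 = 23)
u(v) = -2
r(m) = 23*m
r(u(-8))/(√(4296 - 2302)) = (23*(-2))/(√(4296 - 2302)) = -46*√1994/1994 = -23*√1994/997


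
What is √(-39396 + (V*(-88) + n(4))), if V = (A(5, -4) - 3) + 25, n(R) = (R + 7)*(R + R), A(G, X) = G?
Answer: 2*I*√10421 ≈ 204.17*I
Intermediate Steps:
n(R) = 2*R*(7 + R) (n(R) = (7 + R)*(2*R) = 2*R*(7 + R))
V = 27 (V = (5 - 3) + 25 = 2 + 25 = 27)
√(-39396 + (V*(-88) + n(4))) = √(-39396 + (27*(-88) + 2*4*(7 + 4))) = √(-39396 + (-2376 + 2*4*11)) = √(-39396 + (-2376 + 88)) = √(-39396 - 2288) = √(-41684) = 2*I*√10421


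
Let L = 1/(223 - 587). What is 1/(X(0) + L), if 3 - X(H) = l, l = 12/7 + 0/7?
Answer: 364/467 ≈ 0.77944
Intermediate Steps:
l = 12/7 (l = 12*(⅐) + 0*(⅐) = 12/7 + 0 = 12/7 ≈ 1.7143)
L = -1/364 (L = 1/(-364) = -1/364 ≈ -0.0027473)
X(H) = 9/7 (X(H) = 3 - 1*12/7 = 3 - 12/7 = 9/7)
1/(X(0) + L) = 1/(9/7 - 1/364) = 1/(467/364) = 364/467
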